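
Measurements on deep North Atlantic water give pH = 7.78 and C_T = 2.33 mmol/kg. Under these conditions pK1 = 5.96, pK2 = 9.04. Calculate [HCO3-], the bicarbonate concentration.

[HCO3⁻] = 2.18 mmol/kg

α₁ = 1 / (1 + [H⁺]/K1 + K2/[H⁺]) = 1 / (1 + 10^-1.82 + 10^-1.26)
   = 1 / (1 + 0.015136 + 0.054954) = 1/1.0701 = 0.9345
[HCO3⁻] = α₁ × DIC = 0.9345 × 2.33 = 2.18 mmol/kg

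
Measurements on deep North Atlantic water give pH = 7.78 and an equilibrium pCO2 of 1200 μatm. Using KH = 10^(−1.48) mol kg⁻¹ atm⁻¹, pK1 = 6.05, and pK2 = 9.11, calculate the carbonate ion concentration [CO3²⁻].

[CO2*] = KH · pCO2 = 10^(−1.48) × 1200×10^-6 = 3.974×10^-5 mol/kg
α₀ = 1/(1 + K1/[H⁺] + K1K2/[H⁺]²) = 1/(1 + 10^+1.73 + 10^+0.40) = 0.01748
DIC = [CO2*]/α₀ = 3.974×10^-5 / 0.01748 = 2.273 mmol/kg
[CO3²⁻] = α₂·DIC; α₂ = 0.04390, so [CO3²⁻] = 0.04390 × 2.273 = 0.0998 mmol/kg

[CO3²⁻] = 0.0998 mmol/kg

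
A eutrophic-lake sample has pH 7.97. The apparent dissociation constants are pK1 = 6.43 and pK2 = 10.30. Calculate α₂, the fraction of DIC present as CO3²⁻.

α₂ = 1 / (1 + [H⁺]/K2 + [H⁺]²/(K1K2)) = 1 / (1 + 10^+2.33 + 10^+0.79)
   = 1 / (1 + 213.80 + 6.1660) = 1/220.96 = 0.004526

α₂ = 0.00453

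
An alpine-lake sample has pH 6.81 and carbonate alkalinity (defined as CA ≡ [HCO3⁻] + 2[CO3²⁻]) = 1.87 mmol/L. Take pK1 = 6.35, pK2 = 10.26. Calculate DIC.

CA = [HCO3⁻] + 2[CO3²⁻] = (α₁ + 2α₂)·DIC
At pH 6.81: [H⁺]/K1 = 10^-0.46 = 0.34674, K2/[H⁺] = 10^-3.45 = 0.00035481
α₁ = 1/(1 + 0.34674 + 0.00035481) = 1/1.3471 = 0.7423; α₂ = α₁·K2/[H⁺] = 0.0002634
α₁ + 2α₂ = 0.7429
DIC = CA / (α₁ + 2α₂) = 1.87 / 0.7429 = 2.52 mmol/L

DIC = 2.52 mmol/L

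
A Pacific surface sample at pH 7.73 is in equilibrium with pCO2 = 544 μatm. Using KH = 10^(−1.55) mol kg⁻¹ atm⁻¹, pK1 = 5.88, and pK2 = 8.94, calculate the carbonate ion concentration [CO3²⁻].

[CO2*] = KH · pCO2 = 10^(−1.55) × 544×10^-6 = 1.533×10^-5 mol/kg
α₀ = 1/(1 + K1/[H⁺] + K1K2/[H⁺]²) = 1/(1 + 10^+1.85 + 10^+0.64) = 0.01313
DIC = [CO2*]/α₀ = 1.533×10^-5 / 0.01313 = 1.168 mmol/kg
[CO3²⁻] = α₂·DIC; α₂ = 0.05732, so [CO3²⁻] = 0.05732 × 1.168 = 0.0669 mmol/kg

[CO3²⁻] = 0.0669 mmol/kg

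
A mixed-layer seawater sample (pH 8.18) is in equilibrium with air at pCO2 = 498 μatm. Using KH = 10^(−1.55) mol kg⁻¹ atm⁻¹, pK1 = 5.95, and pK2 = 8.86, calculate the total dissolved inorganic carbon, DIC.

[CO2*] = KH · pCO2 = 10^(−1.55) × 498×10^-6 = 1.404×10^-5 mol/kg
α₀ = 1/(1 + K1/[H⁺] + K1K2/[H⁺]²) = 1/(1 + 10^+2.23 + 10^+1.55) = 0.004847
DIC = [CO2*]/α₀ = 1.404×10^-5 / 0.004847 = 2.90 mmol/kg

DIC = 2.90 mmol/kg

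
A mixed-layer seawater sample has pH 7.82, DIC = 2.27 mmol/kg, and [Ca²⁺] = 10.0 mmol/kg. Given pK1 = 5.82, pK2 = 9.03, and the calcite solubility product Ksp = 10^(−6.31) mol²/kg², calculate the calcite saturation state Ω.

α₂ = 1 / (1 + [H⁺]/K2 + [H⁺]²/(K1K2)) = 1 / (1 + 10^+1.21 + 10^-0.79)
   = 1 / (1 + 16.218 + 0.16218) = 1/17.380 = 0.05754
[CO3²⁻] = α₂ × DIC = 0.05754 × 2.27 = 0.1306 mmol/kg
Ksp = 10^(−6.31) = 4.898×10^-7
Ω = [Ca²⁺][CO3²⁻]/Ksp = (10.0×10^-3)(1.306×10^-4) / 4.898×10^-7 = 2.67

Ω = 2.67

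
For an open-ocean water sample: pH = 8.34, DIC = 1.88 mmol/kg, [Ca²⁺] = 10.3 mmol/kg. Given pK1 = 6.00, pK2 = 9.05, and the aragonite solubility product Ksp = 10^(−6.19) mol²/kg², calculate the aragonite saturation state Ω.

Ω = 4.88

α₂ = 1 / (1 + [H⁺]/K2 + [H⁺]²/(K1K2)) = 1 / (1 + 10^+0.71 + 10^-1.63)
   = 1 / (1 + 5.1286 + 0.023442) = 1/6.1521 = 0.1625
[CO3²⁻] = α₂ × DIC = 0.1625 × 1.88 = 0.3056 mmol/kg
Ksp = 10^(−6.19) = 6.457×10^-7
Ω = [Ca²⁺][CO3²⁻]/Ksp = (10.3×10^-3)(3.056×10^-4) / 6.457×10^-7 = 4.88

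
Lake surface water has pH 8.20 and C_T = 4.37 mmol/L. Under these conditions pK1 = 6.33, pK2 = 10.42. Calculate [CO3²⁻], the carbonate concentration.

α₂ = 1 / (1 + [H⁺]/K2 + [H⁺]²/(K1K2)) = 1 / (1 + 10^+2.22 + 10^+0.35)
   = 1 / (1 + 165.96 + 2.2387) = 1/169.20 = 0.005910
[CO3²⁻] = α₂ × DIC = 0.005910 × 4.37 = 0.0258 mmol/L

[CO3²⁻] = 0.0258 mmol/L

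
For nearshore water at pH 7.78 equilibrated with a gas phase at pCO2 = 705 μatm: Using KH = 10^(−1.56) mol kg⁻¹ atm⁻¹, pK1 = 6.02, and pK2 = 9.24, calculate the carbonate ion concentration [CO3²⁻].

[CO3²⁻] = 0.0387 mmol/kg

[CO2*] = KH · pCO2 = 10^(−1.56) × 705×10^-6 = 1.942×10^-5 mol/kg
α₀ = 1/(1 + K1/[H⁺] + K1K2/[H⁺]²) = 1/(1 + 10^+1.76 + 10^+0.30) = 0.01652
DIC = [CO2*]/α₀ = 1.942×10^-5 / 0.01652 = 1.176 mmol/kg
[CO3²⁻] = α₂·DIC; α₂ = 0.03296, so [CO3²⁻] = 0.03296 × 1.176 = 0.0387 mmol/kg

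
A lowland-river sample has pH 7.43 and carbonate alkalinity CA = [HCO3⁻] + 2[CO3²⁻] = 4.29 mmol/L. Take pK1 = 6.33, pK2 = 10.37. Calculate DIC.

CA = [HCO3⁻] + 2[CO3²⁻] = (α₁ + 2α₂)·DIC
At pH 7.43: [H⁺]/K1 = 10^-1.10 = 0.079433, K2/[H⁺] = 10^-2.94 = 0.0011482
α₁ = 1/(1 + 0.079433 + 0.0011482) = 1/1.0806 = 0.9254; α₂ = α₁·K2/[H⁺] = 0.001063
α₁ + 2α₂ = 0.9276
DIC = CA / (α₁ + 2α₂) = 4.29 / 0.9276 = 4.63 mmol/L

DIC = 4.63 mmol/L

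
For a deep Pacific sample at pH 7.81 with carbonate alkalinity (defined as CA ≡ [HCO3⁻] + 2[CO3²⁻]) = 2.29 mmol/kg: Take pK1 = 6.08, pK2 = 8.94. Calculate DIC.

CA = [HCO3⁻] + 2[CO3²⁻] = (α₁ + 2α₂)·DIC
At pH 7.81: [H⁺]/K1 = 10^-1.73 = 0.018621, K2/[H⁺] = 10^-1.13 = 0.074131
α₁ = 1/(1 + 0.018621 + 0.074131) = 1/1.0928 = 0.9151; α₂ = α₁·K2/[H⁺] = 0.06784
α₁ + 2α₂ = 1.0508
DIC = CA / (α₁ + 2α₂) = 2.29 / 1.0508 = 2.18 mmol/kg

DIC = 2.18 mmol/kg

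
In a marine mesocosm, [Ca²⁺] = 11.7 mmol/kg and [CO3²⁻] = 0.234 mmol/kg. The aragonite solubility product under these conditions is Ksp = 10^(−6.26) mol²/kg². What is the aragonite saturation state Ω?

Ω = 4.98

Ksp = 10^(−6.26) = 5.495×10^-7
Ω = [Ca²⁺][CO3²⁻]/Ksp = (11.7×10^-3)(0.234×10^-3) / 5.495×10^-7 = 4.98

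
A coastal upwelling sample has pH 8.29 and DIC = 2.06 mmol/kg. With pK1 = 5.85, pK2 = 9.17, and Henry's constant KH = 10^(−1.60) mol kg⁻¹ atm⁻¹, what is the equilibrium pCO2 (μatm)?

pCO2 = 262 μatm

α₀ = 1 / (1 + K1/[H⁺] + K1K2/[H⁺]²) = 1 / (1 + 10^+2.44 + 10^+1.56)
   = 1 / (1 + 275.42 + 36.308) = 1/312.73 = 0.003198
[CO2*] = α₀ × DIC = 0.003198 × 2.06 = 0.006587 mmol/kg = 6.587 μmol/kg
pCO2 = [CO2*]/KH = 6.587×10^-6 / 2.512×10^-2 = 262 μatm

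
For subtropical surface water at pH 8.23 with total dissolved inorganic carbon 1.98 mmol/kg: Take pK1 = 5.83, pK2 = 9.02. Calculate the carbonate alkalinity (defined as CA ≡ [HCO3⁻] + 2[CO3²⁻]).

CA = [HCO3⁻] + 2[CO3²⁻] = (α₁ + 2α₂)·DIC
At pH 8.23: [H⁺]/K1 = 10^-2.40 = 0.0039811, K2/[H⁺] = 10^-0.79 = 0.16218
α₁ = 1/(1 + 0.0039811 + 0.16218) = 1/1.1662 = 0.8575; α₂ = α₁·K2/[H⁺] = 0.1391
α₁ + 2α₂ = 1.1357
CA = 1.1357 × 1.98 = 2.25 mmol/kg

CA = 2.25 mmol/kg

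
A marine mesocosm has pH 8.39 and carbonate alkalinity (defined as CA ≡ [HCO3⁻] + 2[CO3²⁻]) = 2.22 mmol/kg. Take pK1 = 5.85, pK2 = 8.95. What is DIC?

DIC = 1.83 mmol/kg

CA = [HCO3⁻] + 2[CO3²⁻] = (α₁ + 2α₂)·DIC
At pH 8.39: [H⁺]/K1 = 10^-2.54 = 0.0028840, K2/[H⁺] = 10^-0.56 = 0.27542
α₁ = 1/(1 + 0.0028840 + 0.27542) = 1/1.2783 = 0.7823; α₂ = α₁·K2/[H⁺] = 0.2155
α₁ + 2α₂ = 1.2132
DIC = CA / (α₁ + 2α₂) = 2.22 / 1.2132 = 1.83 mmol/kg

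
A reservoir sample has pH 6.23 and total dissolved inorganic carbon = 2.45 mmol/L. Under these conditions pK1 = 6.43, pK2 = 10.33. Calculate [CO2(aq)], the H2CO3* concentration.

[CO2*] = 1.50 mmol/L

α₀ = 1 / (1 + K1/[H⁺] + K1K2/[H⁺]²) = 1 / (1 + 10^-0.20 + 10^-4.30)
   = 1 / (1 + 0.63096 + 5.0119×10^-5) = 1/1.6310 = 0.6131
[CO2*] = α₀ × DIC = 0.6131 × 2.45 = 1.50 mmol/L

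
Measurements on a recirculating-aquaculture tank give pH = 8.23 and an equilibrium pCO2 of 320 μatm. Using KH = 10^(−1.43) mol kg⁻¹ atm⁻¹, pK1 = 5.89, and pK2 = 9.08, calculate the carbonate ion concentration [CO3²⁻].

[CO2*] = KH · pCO2 = 10^(−1.43) × 320×10^-6 = 1.189×10^-5 mol/kg
α₀ = 1/(1 + K1/[H⁺] + K1K2/[H⁺]²) = 1/(1 + 10^+2.34 + 10^+1.49) = 0.003989
DIC = [CO2*]/α₀ = 1.189×10^-5 / 0.003989 = 2.980 mmol/kg
[CO3²⁻] = α₂·DIC; α₂ = 0.1233, so [CO3²⁻] = 0.1233 × 2.980 = 0.367 mmol/kg

[CO3²⁻] = 0.367 mmol/kg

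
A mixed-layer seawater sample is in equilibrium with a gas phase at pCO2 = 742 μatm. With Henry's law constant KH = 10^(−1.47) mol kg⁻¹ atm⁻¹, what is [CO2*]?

KH = 10^(−1.47) = 3.388×10^-2 mol kg⁻¹ atm⁻¹
[CO2*] = KH · pCO2 = 3.388×10^-2 × 742×10^-6 atm = 2.51×10^-5 mol/kg

[CO2*] = 25.1 μmol/kg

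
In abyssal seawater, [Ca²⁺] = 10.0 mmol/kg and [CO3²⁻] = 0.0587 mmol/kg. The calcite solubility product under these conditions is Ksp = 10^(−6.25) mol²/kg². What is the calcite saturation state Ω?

Ksp = 10^(−6.25) = 5.623×10^-7
Ω = [Ca²⁺][CO3²⁻]/Ksp = (10.0×10^-3)(0.0587×10^-3) / 5.623×10^-7 = 1.04

Ω = 1.04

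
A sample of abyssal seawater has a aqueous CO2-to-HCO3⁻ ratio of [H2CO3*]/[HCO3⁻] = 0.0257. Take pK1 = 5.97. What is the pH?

pH = 7.56

From K1 = [H⁺][HCO3⁻]/[H2CO3*]:  pH = pK1 − log₁₀([H2CO3*]/[HCO3⁻])
log₁₀(0.0257) = -1.590
pH = 5.97 − (-1.590) = 7.56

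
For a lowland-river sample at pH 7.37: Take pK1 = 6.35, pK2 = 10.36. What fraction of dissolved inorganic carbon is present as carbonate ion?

α₂ = 0.000933

α₂ = 1 / (1 + [H⁺]/K2 + [H⁺]²/(K1K2)) = 1 / (1 + 10^+2.99 + 10^+1.97)
   = 1 / (1 + 977.24 + 93.325) = 1/1071.6 = 0.0009332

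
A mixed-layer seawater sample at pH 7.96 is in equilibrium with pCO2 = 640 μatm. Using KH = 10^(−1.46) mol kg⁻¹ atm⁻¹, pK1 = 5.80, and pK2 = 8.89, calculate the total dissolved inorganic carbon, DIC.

[CO2*] = KH · pCO2 = 10^(−1.46) × 640×10^-6 = 2.219×10^-5 mol/kg
α₀ = 1/(1 + K1/[H⁺] + K1K2/[H⁺]²) = 1/(1 + 10^+2.16 + 10^+1.23) = 0.006153
DIC = [CO2*]/α₀ = 2.219×10^-5 / 0.006153 = 3.61 mmol/kg

DIC = 3.61 mmol/kg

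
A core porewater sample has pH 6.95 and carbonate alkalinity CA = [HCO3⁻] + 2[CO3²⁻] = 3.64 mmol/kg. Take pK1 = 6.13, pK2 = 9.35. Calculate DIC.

CA = [HCO3⁻] + 2[CO3²⁻] = (α₁ + 2α₂)·DIC
At pH 6.95: [H⁺]/K1 = 10^-0.82 = 0.15136, K2/[H⁺] = 10^-2.40 = 0.0039811
α₁ = 1/(1 + 0.15136 + 0.0039811) = 1/1.1553 = 0.8655; α₂ = α₁·K2/[H⁺] = 0.003446
α₁ + 2α₂ = 0.8724
DIC = CA / (α₁ + 2α₂) = 3.64 / 0.8724 = 4.17 mmol/kg

DIC = 4.17 mmol/kg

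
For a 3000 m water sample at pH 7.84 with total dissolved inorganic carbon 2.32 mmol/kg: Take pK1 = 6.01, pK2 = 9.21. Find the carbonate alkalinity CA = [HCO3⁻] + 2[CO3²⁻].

CA = 2.38 mmol/kg

CA = [HCO3⁻] + 2[CO3²⁻] = (α₁ + 2α₂)·DIC
At pH 7.84: [H⁺]/K1 = 10^-1.83 = 0.014791, K2/[H⁺] = 10^-1.37 = 0.042658
α₁ = 1/(1 + 0.014791 + 0.042658) = 1/1.0574 = 0.9457; α₂ = α₁·K2/[H⁺] = 0.04034
α₁ + 2α₂ = 1.0264
CA = 1.0264 × 2.32 = 2.38 mmol/kg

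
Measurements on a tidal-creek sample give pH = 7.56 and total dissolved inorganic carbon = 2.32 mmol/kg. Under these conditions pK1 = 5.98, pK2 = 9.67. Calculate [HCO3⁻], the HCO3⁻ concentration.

α₁ = 1 / (1 + [H⁺]/K1 + K2/[H⁺]) = 1 / (1 + 10^-1.58 + 10^-2.11)
   = 1 / (1 + 0.026303 + 0.0077625) = 1/1.0341 = 0.9671
[HCO3⁻] = α₁ × DIC = 0.9671 × 2.32 = 2.24 mmol/kg

[HCO3⁻] = 2.24 mmol/kg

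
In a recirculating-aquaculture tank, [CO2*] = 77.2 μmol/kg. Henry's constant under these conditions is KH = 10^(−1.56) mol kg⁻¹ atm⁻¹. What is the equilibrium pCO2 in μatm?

KH = 10^(−1.56) = 2.754×10^-2 mol kg⁻¹ atm⁻¹
pCO2 = [CO2*]/KH = 77.2×10^-6 / 2.754×10^-2 = 2.80×10^-3 atm = 2800 μatm

pCO2 = 2800 μatm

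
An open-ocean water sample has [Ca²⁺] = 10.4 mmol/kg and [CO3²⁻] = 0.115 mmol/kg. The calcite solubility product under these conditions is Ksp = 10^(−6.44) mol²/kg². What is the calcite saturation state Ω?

Ksp = 10^(−6.44) = 3.631×10^-7
Ω = [Ca²⁺][CO3²⁻]/Ksp = (10.4×10^-3)(0.115×10^-3) / 3.631×10^-7 = 3.29

Ω = 3.29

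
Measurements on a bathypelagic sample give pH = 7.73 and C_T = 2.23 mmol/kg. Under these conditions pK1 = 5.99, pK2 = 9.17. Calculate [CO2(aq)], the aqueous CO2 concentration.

α₀ = 1 / (1 + K1/[H⁺] + K1K2/[H⁺]²) = 1 / (1 + 10^+1.74 + 10^+0.30)
   = 1 / (1 + 54.954 + 1.9953) = 1/57.949 = 0.01726
[CO2*] = α₀ × DIC = 0.01726 × 2.23 = 0.0385 mmol/kg

[CO2*] = 0.0385 mmol/kg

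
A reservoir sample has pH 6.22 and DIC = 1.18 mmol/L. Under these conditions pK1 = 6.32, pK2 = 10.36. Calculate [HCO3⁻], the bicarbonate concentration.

α₁ = 1 / (1 + [H⁺]/K1 + K2/[H⁺]) = 1 / (1 + 10^+0.10 + 10^-4.14)
   = 1 / (1 + 1.2589 + 7.2444×10^-5) = 1/2.2590 = 0.4427
[HCO3⁻] = α₁ × DIC = 0.4427 × 1.18 = 0.522 mmol/L

[HCO3⁻] = 0.522 mmol/L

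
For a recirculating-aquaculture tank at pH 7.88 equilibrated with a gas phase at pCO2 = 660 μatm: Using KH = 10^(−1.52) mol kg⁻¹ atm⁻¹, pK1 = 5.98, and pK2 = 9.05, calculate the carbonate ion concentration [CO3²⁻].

[CO3²⁻] = 0.107 mmol/kg

[CO2*] = KH · pCO2 = 10^(−1.52) × 660×10^-6 = 1.993×10^-5 mol/kg
α₀ = 1/(1 + K1/[H⁺] + K1K2/[H⁺]²) = 1/(1 + 10^+1.90 + 10^+0.73) = 0.01165
DIC = [CO2*]/α₀ = 1.993×10^-5 / 0.01165 = 1.710 mmol/kg
[CO3²⁻] = α₂·DIC; α₂ = 0.06259, so [CO3²⁻] = 0.06259 × 1.710 = 0.107 mmol/kg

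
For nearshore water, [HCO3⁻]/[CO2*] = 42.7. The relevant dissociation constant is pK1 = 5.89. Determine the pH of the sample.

pH = 7.52

From K1 = [H⁺][HCO3⁻]/[CO2*]:  pH = pK1 + log₁₀([HCO3⁻]/[CO2*])
log₁₀(42.7) = +1.630
pH = 5.89 + (+1.630) = 7.52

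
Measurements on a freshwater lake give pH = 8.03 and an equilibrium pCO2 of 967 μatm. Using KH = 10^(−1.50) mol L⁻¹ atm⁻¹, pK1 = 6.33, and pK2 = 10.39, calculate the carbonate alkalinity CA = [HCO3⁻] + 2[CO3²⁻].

[CO2*] = KH · pCO2 = 10^(−1.50) × 967×10^-6 = 3.058×10^-5 mol/L
α₀ = 1/(1 + K1/[H⁺] + K1K2/[H⁺]²) = 1/(1 + 10^+1.70 + 10^-0.66) = 0.01948
DIC = [CO2*]/α₀ = 3.058×10^-5 / 0.01948 = 1.570 mmol/L
CA = (α₁ + 2α₂)·DIC = (0.9763 + 2×0.004262) × 1.570 = 1.55 mmol/L

CA = 1.55 mmol/L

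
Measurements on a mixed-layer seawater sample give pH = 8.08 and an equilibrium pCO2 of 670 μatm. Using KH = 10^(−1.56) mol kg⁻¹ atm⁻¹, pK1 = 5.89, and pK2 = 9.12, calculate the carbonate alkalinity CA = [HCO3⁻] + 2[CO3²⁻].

[CO2*] = KH · pCO2 = 10^(−1.56) × 670×10^-6 = 1.845×10^-5 mol/kg
α₀ = 1/(1 + K1/[H⁺] + K1K2/[H⁺]²) = 1/(1 + 10^+2.19 + 10^+1.15) = 0.005882
DIC = [CO2*]/α₀ = 1.845×10^-5 / 0.005882 = 3.137 mmol/kg
CA = (α₁ + 2α₂)·DIC = (0.9110 + 2×0.08309) × 3.137 = 3.38 mmol/kg

CA = 3.38 mmol/kg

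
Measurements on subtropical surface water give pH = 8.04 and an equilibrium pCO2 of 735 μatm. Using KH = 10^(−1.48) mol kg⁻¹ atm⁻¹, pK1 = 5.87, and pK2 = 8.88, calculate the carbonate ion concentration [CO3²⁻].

[CO2*] = KH · pCO2 = 10^(−1.48) × 735×10^-6 = 2.434×10^-5 mol/kg
α₀ = 1/(1 + K1/[H⁺] + K1K2/[H⁺]²) = 1/(1 + 10^+2.17 + 10^+1.33) = 0.005872
DIC = [CO2*]/α₀ = 2.434×10^-5 / 0.005872 = 4.145 mmol/kg
[CO3²⁻] = α₂·DIC; α₂ = 0.1255, so [CO3²⁻] = 0.1255 × 4.145 = 0.520 mmol/kg

[CO3²⁻] = 0.520 mmol/kg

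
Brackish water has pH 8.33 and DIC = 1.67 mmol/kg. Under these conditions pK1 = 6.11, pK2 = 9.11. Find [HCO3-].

[HCO3⁻] = 1.42 mmol/kg

α₁ = 1 / (1 + [H⁺]/K1 + K2/[H⁺]) = 1 / (1 + 10^-2.22 + 10^-0.78)
   = 1 / (1 + 0.0060256 + 0.16596) = 1/1.1720 = 0.8533
[HCO3⁻] = α₁ × DIC = 0.8533 × 1.67 = 1.42 mmol/kg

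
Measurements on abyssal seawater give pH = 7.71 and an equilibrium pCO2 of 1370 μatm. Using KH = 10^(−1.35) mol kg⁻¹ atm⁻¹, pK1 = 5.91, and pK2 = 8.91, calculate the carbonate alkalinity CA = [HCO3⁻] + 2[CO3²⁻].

CA = 4.35 mmol/kg

[CO2*] = KH · pCO2 = 10^(−1.35) × 1370×10^-6 = 6.120×10^-5 mol/kg
α₀ = 1/(1 + K1/[H⁺] + K1K2/[H⁺]²) = 1/(1 + 10^+1.80 + 10^+0.60) = 0.01469
DIC = [CO2*]/α₀ = 6.120×10^-5 / 0.01469 = 4.166 mmol/kg
CA = (α₁ + 2α₂)·DIC = (0.9268 + 2×0.05848) × 4.166 = 4.35 mmol/kg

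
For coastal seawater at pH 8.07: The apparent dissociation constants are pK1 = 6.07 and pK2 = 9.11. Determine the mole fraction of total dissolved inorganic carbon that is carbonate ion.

α₂ = 1 / (1 + [H⁺]/K2 + [H⁺]²/(K1K2)) = 1 / (1 + 10^+1.04 + 10^-0.96)
   = 1 / (1 + 10.965 + 0.10965) = 1/12.074 = 0.08282

α₂ = 0.0828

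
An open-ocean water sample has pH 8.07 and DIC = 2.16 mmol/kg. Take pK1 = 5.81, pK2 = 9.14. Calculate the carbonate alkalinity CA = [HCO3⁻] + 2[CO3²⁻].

CA = 2.32 mmol/kg

CA = [HCO3⁻] + 2[CO3²⁻] = (α₁ + 2α₂)·DIC
At pH 8.07: [H⁺]/K1 = 10^-2.26 = 0.0054954, K2/[H⁺] = 10^-1.07 = 0.085114
α₁ = 1/(1 + 0.0054954 + 0.085114) = 1/1.0906 = 0.9169; α₂ = α₁·K2/[H⁺] = 0.07804
α₁ + 2α₂ = 1.0730
CA = 1.0730 × 2.16 = 2.32 mmol/kg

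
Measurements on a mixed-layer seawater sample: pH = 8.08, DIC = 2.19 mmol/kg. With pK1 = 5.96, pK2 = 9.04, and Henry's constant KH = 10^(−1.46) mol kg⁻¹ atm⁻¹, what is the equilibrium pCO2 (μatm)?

α₀ = 1 / (1 + K1/[H⁺] + K1K2/[H⁺]²) = 1 / (1 + 10^+2.12 + 10^+1.16)
   = 1 / (1 + 131.83 + 14.454) = 1/147.28 = 0.006790
[CO2*] = α₀ × DIC = 0.006790 × 2.19 = 0.01487 mmol/kg = 14.87 μmol/kg
pCO2 = [CO2*]/KH = 1.487×10^-5 / 3.467×10^-2 = 429 μatm

pCO2 = 429 μatm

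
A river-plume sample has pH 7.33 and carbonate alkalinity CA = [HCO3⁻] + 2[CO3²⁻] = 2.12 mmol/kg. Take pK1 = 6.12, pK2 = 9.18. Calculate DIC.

CA = [HCO3⁻] + 2[CO3²⁻] = (α₁ + 2α₂)·DIC
At pH 7.33: [H⁺]/K1 = 10^-1.21 = 0.061660, K2/[H⁺] = 10^-1.85 = 0.014125
α₁ = 1/(1 + 0.061660 + 0.014125) = 1/1.0758 = 0.9296; α₂ = α₁·K2/[H⁺] = 0.01313
α₁ + 2α₂ = 0.9558
DIC = CA / (α₁ + 2α₂) = 2.12 / 0.9558 = 2.22 mmol/kg

DIC = 2.22 mmol/kg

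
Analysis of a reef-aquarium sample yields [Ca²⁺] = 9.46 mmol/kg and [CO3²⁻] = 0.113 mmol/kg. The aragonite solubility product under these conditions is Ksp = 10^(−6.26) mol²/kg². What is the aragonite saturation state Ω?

Ksp = 10^(−6.26) = 5.495×10^-7
Ω = [Ca²⁺][CO3²⁻]/Ksp = (9.46×10^-3)(0.113×10^-3) / 5.495×10^-7 = 1.95

Ω = 1.95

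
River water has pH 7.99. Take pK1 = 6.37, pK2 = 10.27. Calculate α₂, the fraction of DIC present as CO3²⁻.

α₂ = 1 / (1 + [H⁺]/K2 + [H⁺]²/(K1K2)) = 1 / (1 + 10^+2.28 + 10^+0.66)
   = 1 / (1 + 190.55 + 4.5709) = 1/196.12 = 0.005099

α₂ = 0.00510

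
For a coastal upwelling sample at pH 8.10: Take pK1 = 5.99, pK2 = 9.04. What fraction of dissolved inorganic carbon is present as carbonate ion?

α₂ = 0.102

α₂ = 1 / (1 + [H⁺]/K2 + [H⁺]²/(K1K2)) = 1 / (1 + 10^+0.94 + 10^-1.17)
   = 1 / (1 + 8.7096 + 0.067608) = 1/9.7772 = 0.1023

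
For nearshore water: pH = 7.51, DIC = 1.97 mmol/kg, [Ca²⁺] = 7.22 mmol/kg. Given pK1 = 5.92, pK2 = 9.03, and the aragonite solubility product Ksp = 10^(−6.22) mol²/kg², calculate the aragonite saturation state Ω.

Ω = 0.675

α₂ = 1 / (1 + [H⁺]/K2 + [H⁺]²/(K1K2)) = 1 / (1 + 10^+1.52 + 10^-0.07)
   = 1 / (1 + 33.113 + 0.85114) = 1/34.964 = 0.02860
[CO3²⁻] = α₂ × DIC = 0.02860 × 1.97 = 0.05634 mmol/kg
Ksp = 10^(−6.22) = 6.026×10^-7
Ω = [Ca²⁺][CO3²⁻]/Ksp = (7.22×10^-3)(5.634×10^-5) / 6.026×10^-7 = 0.675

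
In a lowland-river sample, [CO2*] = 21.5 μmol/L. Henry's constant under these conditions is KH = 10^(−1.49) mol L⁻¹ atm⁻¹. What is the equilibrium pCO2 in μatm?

pCO2 = 664 μatm

KH = 10^(−1.49) = 3.236×10^-2 mol L⁻¹ atm⁻¹
pCO2 = [CO2*]/KH = 21.5×10^-6 / 3.236×10^-2 = 6.64×10^-4 atm = 664 μatm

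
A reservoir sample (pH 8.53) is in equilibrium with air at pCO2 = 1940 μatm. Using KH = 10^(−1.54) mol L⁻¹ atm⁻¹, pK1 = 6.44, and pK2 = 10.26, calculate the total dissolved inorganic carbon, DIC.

DIC = 7.07 mmol/L

[CO2*] = KH · pCO2 = 10^(−1.54) × 1940×10^-6 = 5.595×10^-5 mol/L
α₀ = 1/(1 + K1/[H⁺] + K1K2/[H⁺]²) = 1/(1 + 10^+2.09 + 10^+0.36) = 0.007917
DIC = [CO2*]/α₀ = 5.595×10^-5 / 0.007917 = 7.07 mmol/L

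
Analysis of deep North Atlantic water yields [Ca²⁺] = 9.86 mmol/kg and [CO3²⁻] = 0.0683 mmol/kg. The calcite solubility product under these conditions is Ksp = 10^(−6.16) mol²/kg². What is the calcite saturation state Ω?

Ω = 0.973

Ksp = 10^(−6.16) = 6.918×10^-7
Ω = [Ca²⁺][CO3²⁻]/Ksp = (9.86×10^-3)(0.0683×10^-3) / 6.918×10^-7 = 0.973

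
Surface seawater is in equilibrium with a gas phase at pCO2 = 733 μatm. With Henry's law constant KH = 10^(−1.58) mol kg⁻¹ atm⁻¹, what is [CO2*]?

KH = 10^(−1.58) = 2.630×10^-2 mol kg⁻¹ atm⁻¹
[CO2*] = KH · pCO2 = 2.630×10^-2 × 733×10^-6 atm = 1.93×10^-5 mol/kg

[CO2*] = 19.3 μmol/kg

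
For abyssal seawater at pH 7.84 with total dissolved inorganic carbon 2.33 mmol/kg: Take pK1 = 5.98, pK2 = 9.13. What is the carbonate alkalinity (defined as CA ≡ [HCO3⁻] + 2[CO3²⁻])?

CA = [HCO3⁻] + 2[CO3²⁻] = (α₁ + 2α₂)·DIC
At pH 7.84: [H⁺]/K1 = 10^-1.86 = 0.013804, K2/[H⁺] = 10^-1.29 = 0.051286
α₁ = 1/(1 + 0.013804 + 0.051286) = 1/1.0651 = 0.9389; α₂ = α₁·K2/[H⁺] = 0.04815
α₁ + 2α₂ = 1.0352
CA = 1.0352 × 2.33 = 2.41 mmol/kg

CA = 2.41 mmol/kg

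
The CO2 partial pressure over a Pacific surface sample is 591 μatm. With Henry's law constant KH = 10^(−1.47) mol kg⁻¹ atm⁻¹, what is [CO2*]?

[CO2*] = 20.0 μmol/kg

KH = 10^(−1.47) = 3.388×10^-2 mol kg⁻¹ atm⁻¹
[CO2*] = KH · pCO2 = 3.388×10^-2 × 591×10^-6 atm = 2.00×10^-5 mol/kg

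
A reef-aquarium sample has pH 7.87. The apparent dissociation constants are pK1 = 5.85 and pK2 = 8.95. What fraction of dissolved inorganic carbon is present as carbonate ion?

α₂ = 0.0761

α₂ = 1 / (1 + [H⁺]/K2 + [H⁺]²/(K1K2)) = 1 / (1 + 10^+1.08 + 10^-0.94)
   = 1 / (1 + 12.023 + 0.11482) = 1/13.137 = 0.07612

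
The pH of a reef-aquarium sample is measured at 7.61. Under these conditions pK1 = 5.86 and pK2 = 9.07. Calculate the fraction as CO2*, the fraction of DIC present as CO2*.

α₀ = 0.0169

α₀ = 1 / (1 + K1/[H⁺] + K1K2/[H⁺]²) = 1 / (1 + 10^+1.75 + 10^+0.29)
   = 1 / (1 + 56.234 + 1.9498) = 1/59.184 = 0.01690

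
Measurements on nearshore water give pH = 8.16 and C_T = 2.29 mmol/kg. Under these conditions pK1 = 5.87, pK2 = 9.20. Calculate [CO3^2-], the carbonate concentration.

[CO3²⁻] = 0.190 mmol/kg

α₂ = 1 / (1 + [H⁺]/K2 + [H⁺]²/(K1K2)) = 1 / (1 + 10^+1.04 + 10^-1.25)
   = 1 / (1 + 10.965 + 0.056234) = 1/12.021 = 0.08319
[CO3²⁻] = α₂ × DIC = 0.08319 × 2.29 = 0.190 mmol/kg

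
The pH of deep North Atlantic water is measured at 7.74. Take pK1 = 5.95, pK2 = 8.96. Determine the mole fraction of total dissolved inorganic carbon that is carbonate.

α₂ = 1 / (1 + [H⁺]/K2 + [H⁺]²/(K1K2)) = 1 / (1 + 10^+1.22 + 10^-0.57)
   = 1 / (1 + 16.596 + 0.26915) = 1/17.865 = 0.05598

α₂ = 0.0560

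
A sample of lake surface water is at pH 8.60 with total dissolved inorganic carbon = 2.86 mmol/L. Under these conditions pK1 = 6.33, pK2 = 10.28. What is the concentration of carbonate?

α₂ = 1 / (1 + [H⁺]/K2 + [H⁺]²/(K1K2)) = 1 / (1 + 10^+1.68 + 10^-0.59)
   = 1 / (1 + 47.863 + 0.25704) = 1/49.120 = 0.02036
[CO3²⁻] = α₂ × DIC = 0.02036 × 2.86 = 0.0582 mmol/L

[CO3²⁻] = 0.0582 mmol/L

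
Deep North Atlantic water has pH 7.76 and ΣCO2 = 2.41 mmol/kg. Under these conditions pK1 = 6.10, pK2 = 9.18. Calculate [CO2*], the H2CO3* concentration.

[CO2*] = 0.0497 mmol/kg

α₀ = 1 / (1 + K1/[H⁺] + K1K2/[H⁺]²) = 1 / (1 + 10^+1.66 + 10^+0.24)
   = 1 / (1 + 45.709 + 1.7378) = 1/48.447 = 0.02064
[CO2*] = α₀ × DIC = 0.02064 × 2.41 = 0.0497 mmol/kg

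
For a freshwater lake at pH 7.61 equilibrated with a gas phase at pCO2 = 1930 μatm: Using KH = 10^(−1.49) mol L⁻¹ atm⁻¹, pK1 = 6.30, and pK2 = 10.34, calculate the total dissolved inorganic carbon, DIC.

[CO2*] = KH · pCO2 = 10^(−1.49) × 1930×10^-6 = 6.245×10^-5 mol/L
α₀ = 1/(1 + K1/[H⁺] + K1K2/[H⁺]²) = 1/(1 + 10^+1.31 + 10^-1.42) = 0.04661
DIC = [CO2*]/α₀ = 6.245×10^-5 / 0.04661 = 1.34 mmol/L

DIC = 1.34 mmol/L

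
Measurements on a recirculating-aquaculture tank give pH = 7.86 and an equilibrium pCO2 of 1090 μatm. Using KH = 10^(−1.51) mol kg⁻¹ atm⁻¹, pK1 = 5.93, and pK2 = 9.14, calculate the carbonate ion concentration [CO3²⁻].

[CO3²⁻] = 0.150 mmol/kg

[CO2*] = KH · pCO2 = 10^(−1.51) × 1090×10^-6 = 3.368×10^-5 mol/kg
α₀ = 1/(1 + K1/[H⁺] + K1K2/[H⁺]²) = 1/(1 + 10^+1.93 + 10^+0.65) = 0.01104
DIC = [CO2*]/α₀ = 3.368×10^-5 / 0.01104 = 3.051 mmol/kg
[CO3²⁻] = α₂·DIC; α₂ = 0.04931, so [CO3²⁻] = 0.04931 × 3.051 = 0.150 mmol/kg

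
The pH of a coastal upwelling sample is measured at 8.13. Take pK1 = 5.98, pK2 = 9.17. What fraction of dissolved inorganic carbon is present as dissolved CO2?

α₀ = 1 / (1 + K1/[H⁺] + K1K2/[H⁺]²) = 1 / (1 + 10^+2.15 + 10^+1.11)
   = 1 / (1 + 141.25 + 12.882) = 1/155.14 = 0.006446

α₀ = 0.00645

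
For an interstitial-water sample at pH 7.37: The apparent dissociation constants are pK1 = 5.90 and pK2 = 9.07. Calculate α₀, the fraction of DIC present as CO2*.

α₀ = 1 / (1 + K1/[H⁺] + K1K2/[H⁺]²) = 1 / (1 + 10^+1.47 + 10^-0.23)
   = 1 / (1 + 29.512 + 0.58884) = 1/31.101 = 0.03215

α₀ = 0.0322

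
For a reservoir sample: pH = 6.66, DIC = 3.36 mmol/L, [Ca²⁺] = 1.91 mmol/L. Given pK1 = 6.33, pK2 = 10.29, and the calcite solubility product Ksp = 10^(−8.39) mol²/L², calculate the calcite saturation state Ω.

α₂ = 1 / (1 + [H⁺]/K2 + [H⁺]²/(K1K2)) = 1 / (1 + 10^+3.63 + 10^+3.30)
   = 1 / (1 + 4265.8 + 1995.3) = 1/6262.1 = 0.0001597
[CO3²⁻] = α₂ × DIC = 0.0001597 × 3.36 = 0.0005366 mmol/L = 0.5366 μmol/L
Ksp = 10^(−8.39) = 4.074×10^-9
Ω = [Ca²⁺][CO3²⁻]/Ksp = (1.91×10^-3)(5.366×10^-7) / 4.074×10^-9 = 0.252

Ω = 0.252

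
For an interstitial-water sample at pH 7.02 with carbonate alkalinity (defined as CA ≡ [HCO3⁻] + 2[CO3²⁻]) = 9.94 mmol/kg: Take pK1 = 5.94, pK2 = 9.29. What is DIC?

DIC = 10.7 mmol/kg

CA = [HCO3⁻] + 2[CO3²⁻] = (α₁ + 2α₂)·DIC
At pH 7.02: [H⁺]/K1 = 10^-1.08 = 0.083176, K2/[H⁺] = 10^-2.27 = 0.0053703
α₁ = 1/(1 + 0.083176 + 0.0053703) = 1/1.0885 = 0.9187; α₂ = α₁·K2/[H⁺] = 0.004933
α₁ + 2α₂ = 0.9285
DIC = CA / (α₁ + 2α₂) = 9.94 / 0.9285 = 10.7 mmol/kg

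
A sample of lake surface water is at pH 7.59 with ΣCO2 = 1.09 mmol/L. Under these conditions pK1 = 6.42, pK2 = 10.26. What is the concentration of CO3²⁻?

[CO3²⁻] = 2.18 μmol/L

α₂ = 1 / (1 + [H⁺]/K2 + [H⁺]²/(K1K2)) = 1 / (1 + 10^+2.67 + 10^+1.50)
   = 1 / (1 + 467.74 + 31.623) = 1/500.36 = 0.001999
[CO3²⁻] = α₂ × DIC = 0.001999 × 1.09 = 0.00218 mmol/L = 2.18 μmol/L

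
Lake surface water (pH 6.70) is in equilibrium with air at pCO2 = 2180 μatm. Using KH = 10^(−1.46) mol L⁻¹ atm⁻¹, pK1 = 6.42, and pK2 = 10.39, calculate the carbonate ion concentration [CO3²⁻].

[CO3²⁻] = 0.0294 μmol/L

[CO2*] = KH · pCO2 = 10^(−1.46) × 2180×10^-6 = 7.559×10^-5 mol/L
α₀ = 1/(1 + K1/[H⁺] + K1K2/[H⁺]²) = 1/(1 + 10^+0.28 + 10^-3.41) = 0.3441
DIC = [CO2*]/α₀ = 7.559×10^-5 / 0.3441 = 0.2196 mmol/L
[CO3²⁻] = α₂·DIC; α₂ = 0.0001339, so [CO3²⁻] = 0.0001339 × 0.2196 = 2.94×10^-5 mmol/L = 0.0294 μmol/L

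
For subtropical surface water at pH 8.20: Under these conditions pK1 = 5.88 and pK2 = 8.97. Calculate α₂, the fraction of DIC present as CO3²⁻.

α₂ = 0.145

α₂ = 1 / (1 + [H⁺]/K2 + [H⁺]²/(K1K2)) = 1 / (1 + 10^+0.77 + 10^-1.55)
   = 1 / (1 + 5.8884 + 0.028184) = 1/6.9166 = 0.1446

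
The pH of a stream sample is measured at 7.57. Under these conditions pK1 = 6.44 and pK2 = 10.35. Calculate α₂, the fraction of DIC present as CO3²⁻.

α₂ = 1 / (1 + [H⁺]/K2 + [H⁺]²/(K1K2)) = 1 / (1 + 10^+2.78 + 10^+1.65)
   = 1 / (1 + 602.56 + 44.668) = 1/648.23 = 0.001543

α₂ = 0.00154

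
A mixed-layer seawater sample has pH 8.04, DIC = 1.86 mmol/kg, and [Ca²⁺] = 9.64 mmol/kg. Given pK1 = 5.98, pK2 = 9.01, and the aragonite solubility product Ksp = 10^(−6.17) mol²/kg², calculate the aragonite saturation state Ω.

α₂ = 1 / (1 + [H⁺]/K2 + [H⁺]²/(K1K2)) = 1 / (1 + 10^+0.97 + 10^-1.09)
   = 1 / (1 + 9.3325 + 0.081283) = 1/10.414 = 0.09603
[CO3²⁻] = α₂ × DIC = 0.09603 × 1.86 = 0.1786 mmol/kg
Ksp = 10^(−6.17) = 6.761×10^-7
Ω = [Ca²⁺][CO3²⁻]/Ksp = (9.64×10^-3)(1.786×10^-4) / 6.761×10^-7 = 2.55

Ω = 2.55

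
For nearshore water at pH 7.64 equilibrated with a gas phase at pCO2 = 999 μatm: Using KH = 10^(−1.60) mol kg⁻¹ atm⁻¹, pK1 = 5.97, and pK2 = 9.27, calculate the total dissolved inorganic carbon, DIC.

[CO2*] = KH · pCO2 = 10^(−1.60) × 999×10^-6 = 2.509×10^-5 mol/kg
α₀ = 1/(1 + K1/[H⁺] + K1K2/[H⁺]²) = 1/(1 + 10^+1.67 + 10^+0.04) = 0.02046
DIC = [CO2*]/α₀ = 2.509×10^-5 / 0.02046 = 1.23 mmol/kg

DIC = 1.23 mmol/kg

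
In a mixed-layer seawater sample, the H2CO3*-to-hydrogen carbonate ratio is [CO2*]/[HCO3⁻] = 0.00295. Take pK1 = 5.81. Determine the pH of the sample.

pH = 8.34

From K1 = [H⁺][HCO3⁻]/[CO2*]:  pH = pK1 − log₁₀([CO2*]/[HCO3⁻])
log₁₀(0.00295) = -2.530
pH = 5.81 − (-2.530) = 8.34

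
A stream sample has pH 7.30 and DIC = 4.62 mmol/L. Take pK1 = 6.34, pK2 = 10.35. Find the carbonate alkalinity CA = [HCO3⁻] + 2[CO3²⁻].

CA = 4.17 mmol/L

CA = [HCO3⁻] + 2[CO3²⁻] = (α₁ + 2α₂)·DIC
At pH 7.30: [H⁺]/K1 = 10^-0.96 = 0.10965, K2/[H⁺] = 10^-3.05 = 0.00089125
α₁ = 1/(1 + 0.10965 + 0.00089125) = 1/1.1105 = 0.9005; α₂ = α₁·K2/[H⁺] = 0.0008025
α₁ + 2α₂ = 0.9021
CA = 0.9021 × 4.62 = 4.17 mmol/L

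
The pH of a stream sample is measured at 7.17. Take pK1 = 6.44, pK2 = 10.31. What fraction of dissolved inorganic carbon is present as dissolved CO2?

α₀ = 1 / (1 + K1/[H⁺] + K1K2/[H⁺]²) = 1 / (1 + 10^+0.73 + 10^-2.41)
   = 1 / (1 + 5.3703 + 0.0038905) = 1/6.3742 = 0.1569

α₀ = 0.157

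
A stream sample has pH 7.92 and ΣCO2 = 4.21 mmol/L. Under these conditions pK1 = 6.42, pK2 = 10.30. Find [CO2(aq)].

[CO2*] = 0.129 mmol/L

α₀ = 1 / (1 + K1/[H⁺] + K1K2/[H⁺]²) = 1 / (1 + 10^+1.50 + 10^-0.88)
   = 1 / (1 + 31.623 + 0.13183) = 1/32.755 = 0.03053
[CO2*] = α₀ × DIC = 0.03053 × 4.21 = 0.129 mmol/L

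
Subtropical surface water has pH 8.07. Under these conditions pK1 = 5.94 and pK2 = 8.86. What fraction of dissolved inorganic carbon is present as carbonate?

α₂ = 1 / (1 + [H⁺]/K2 + [H⁺]²/(K1K2)) = 1 / (1 + 10^+0.79 + 10^-1.34)
   = 1 / (1 + 6.1660 + 0.045709) = 1/7.2117 = 0.1387

α₂ = 0.139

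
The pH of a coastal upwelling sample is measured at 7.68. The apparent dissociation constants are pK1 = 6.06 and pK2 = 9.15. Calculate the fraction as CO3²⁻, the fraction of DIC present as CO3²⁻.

α₂ = 1 / (1 + [H⁺]/K2 + [H⁺]²/(K1K2)) = 1 / (1 + 10^+1.47 + 10^-0.15)
   = 1 / (1 + 29.512 + 0.70795) = 1/31.220 = 0.03203

α₂ = 0.0320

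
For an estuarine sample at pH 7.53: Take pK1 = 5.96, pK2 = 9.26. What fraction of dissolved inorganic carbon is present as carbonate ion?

α₂ = 1 / (1 + [H⁺]/K2 + [H⁺]²/(K1K2)) = 1 / (1 + 10^+1.73 + 10^+0.16)
   = 1 / (1 + 53.703 + 1.4454) = 1/56.149 = 0.01781

α₂ = 0.0178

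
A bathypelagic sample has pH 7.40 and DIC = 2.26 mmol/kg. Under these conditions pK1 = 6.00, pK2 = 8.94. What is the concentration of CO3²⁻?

α₂ = 1 / (1 + [H⁺]/K2 + [H⁺]²/(K1K2)) = 1 / (1 + 10^+1.54 + 10^+0.14)
   = 1 / (1 + 34.674 + 1.3804) = 1/37.054 = 0.02699
[CO3²⁻] = α₂ × DIC = 0.02699 × 2.26 = 0.0610 mmol/kg

[CO3²⁻] = 0.0610 mmol/kg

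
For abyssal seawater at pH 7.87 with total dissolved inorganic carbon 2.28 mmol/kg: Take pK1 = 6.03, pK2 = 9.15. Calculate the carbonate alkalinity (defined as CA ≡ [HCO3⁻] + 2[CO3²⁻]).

CA = [HCO3⁻] + 2[CO3²⁻] = (α₁ + 2α₂)·DIC
At pH 7.87: [H⁺]/K1 = 10^-1.84 = 0.014454, K2/[H⁺] = 10^-1.28 = 0.052481
α₁ = 1/(1 + 0.014454 + 0.052481) = 1/1.0669 = 0.9373; α₂ = α₁·K2/[H⁺] = 0.04919
α₁ + 2α₂ = 1.0356
CA = 1.0356 × 2.28 = 2.36 mmol/kg

CA = 2.36 mmol/kg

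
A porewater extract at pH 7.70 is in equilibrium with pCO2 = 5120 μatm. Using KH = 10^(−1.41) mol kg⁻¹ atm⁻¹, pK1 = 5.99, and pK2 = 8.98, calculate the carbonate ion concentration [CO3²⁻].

[CO2*] = KH · pCO2 = 10^(−1.41) × 5120×10^-6 = 1.992×10^-4 mol/kg
α₀ = 1/(1 + K1/[H⁺] + K1K2/[H⁺]²) = 1/(1 + 10^+1.71 + 10^+0.43) = 0.01819
DIC = [CO2*]/α₀ = 1.992×10^-4 / 0.01819 = 10.95 mmol/kg
[CO3²⁻] = α₂·DIC; α₂ = 0.04896, so [CO3²⁻] = 0.04896 × 10.95 = 0.536 mmol/kg

[CO3²⁻] = 0.536 mmol/kg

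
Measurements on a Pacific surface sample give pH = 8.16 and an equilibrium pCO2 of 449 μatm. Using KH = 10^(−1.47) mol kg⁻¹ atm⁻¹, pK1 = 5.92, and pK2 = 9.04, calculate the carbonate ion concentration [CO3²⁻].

[CO3²⁻] = 0.349 mmol/kg

[CO2*] = KH · pCO2 = 10^(−1.47) × 449×10^-6 = 1.521×10^-5 mol/kg
α₀ = 1/(1 + K1/[H⁺] + K1K2/[H⁺]²) = 1/(1 + 10^+2.24 + 10^+1.36) = 0.005058
DIC = [CO2*]/α₀ = 1.521×10^-5 / 0.005058 = 3.008 mmol/kg
[CO3²⁻] = α₂·DIC; α₂ = 0.1159, so [CO3²⁻] = 0.1159 × 3.008 = 0.349 mmol/kg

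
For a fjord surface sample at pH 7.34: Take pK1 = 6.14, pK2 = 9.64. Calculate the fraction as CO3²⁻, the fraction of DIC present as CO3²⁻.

α₂ = 0.00469

α₂ = 1 / (1 + [H⁺]/K2 + [H⁺]²/(K1K2)) = 1 / (1 + 10^+2.30 + 10^+1.10)
   = 1 / (1 + 199.53 + 12.589) = 1/213.12 = 0.004692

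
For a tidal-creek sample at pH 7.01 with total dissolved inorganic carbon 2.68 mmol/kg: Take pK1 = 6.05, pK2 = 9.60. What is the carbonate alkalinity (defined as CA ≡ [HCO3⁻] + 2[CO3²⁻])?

CA = 2.42 mmol/kg

CA = [HCO3⁻] + 2[CO3²⁻] = (α₁ + 2α₂)·DIC
At pH 7.01: [H⁺]/K1 = 10^-0.96 = 0.10965, K2/[H⁺] = 10^-2.59 = 0.0025704
α₁ = 1/(1 + 0.10965 + 0.0025704) = 1/1.1122 = 0.8991; α₂ = α₁·K2/[H⁺] = 0.002311
α₁ + 2α₂ = 0.9037
CA = 0.9037 × 2.68 = 2.42 mmol/kg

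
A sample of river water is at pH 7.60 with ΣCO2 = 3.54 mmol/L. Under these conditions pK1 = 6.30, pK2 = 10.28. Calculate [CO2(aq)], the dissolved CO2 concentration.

α₀ = 1 / (1 + K1/[H⁺] + K1K2/[H⁺]²) = 1 / (1 + 10^+1.30 + 10^-1.38)
   = 1 / (1 + 19.953 + 0.041687) = 1/20.994 = 0.04763
[CO2*] = α₀ × DIC = 0.04763 × 3.54 = 0.169 mmol/L

[CO2*] = 0.169 mmol/L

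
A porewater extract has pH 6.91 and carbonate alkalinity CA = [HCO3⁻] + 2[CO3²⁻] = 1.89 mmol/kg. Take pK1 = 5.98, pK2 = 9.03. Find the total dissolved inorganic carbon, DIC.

DIC = 2.09 mmol/kg

CA = [HCO3⁻] + 2[CO3²⁻] = (α₁ + 2α₂)·DIC
At pH 6.91: [H⁺]/K1 = 10^-0.93 = 0.11749, K2/[H⁺] = 10^-2.12 = 0.0075858
α₁ = 1/(1 + 0.11749 + 0.0075858) = 1/1.1251 = 0.8888; α₂ = α₁·K2/[H⁺] = 0.006742
α₁ + 2α₂ = 0.9023
DIC = CA / (α₁ + 2α₂) = 1.89 / 0.9023 = 2.09 mmol/kg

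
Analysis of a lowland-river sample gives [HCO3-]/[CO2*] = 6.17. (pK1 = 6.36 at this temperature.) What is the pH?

From K1 = [H⁺][HCO3-]/[CO2*]:  pH = pK1 + log₁₀([HCO3-]/[CO2*])
log₁₀(6.17) = +0.790
pH = 6.36 + (+0.790) = 7.15

pH = 7.15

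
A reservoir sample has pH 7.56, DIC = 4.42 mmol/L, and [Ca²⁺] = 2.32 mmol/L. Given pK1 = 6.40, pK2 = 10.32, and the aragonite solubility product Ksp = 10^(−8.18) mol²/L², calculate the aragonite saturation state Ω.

α₂ = 1 / (1 + [H⁺]/K2 + [H⁺]²/(K1K2)) = 1 / (1 + 10^+2.76 + 10^+1.60)
   = 1 / (1 + 575.44 + 39.811) = 1/616.25 = 0.001623
[CO3²⁻] = α₂ × DIC = 0.001623 × 4.42 = 0.007172 mmol/L = 7.172 μmol/L
Ksp = 10^(−8.18) = 6.607×10^-9
Ω = [Ca²⁺][CO3²⁻]/Ksp = (2.32×10^-3)(7.172×10^-6) / 6.607×10^-9 = 2.52

Ω = 2.52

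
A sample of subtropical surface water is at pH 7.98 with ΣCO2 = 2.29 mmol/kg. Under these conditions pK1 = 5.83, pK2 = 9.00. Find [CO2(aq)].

α₀ = 1 / (1 + K1/[H⁺] + K1K2/[H⁺]²) = 1 / (1 + 10^+2.15 + 10^+1.13)
   = 1 / (1 + 141.25 + 13.490) = 1/155.74 = 0.006421
[CO2*] = α₀ × DIC = 0.006421 × 2.29 = 0.0147 mmol/kg = 14.7 μmol/kg

[CO2*] = 14.7 μmol/kg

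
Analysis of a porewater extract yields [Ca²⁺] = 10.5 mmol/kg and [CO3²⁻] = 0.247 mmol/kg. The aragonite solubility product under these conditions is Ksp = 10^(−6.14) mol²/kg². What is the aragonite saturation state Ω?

Ksp = 10^(−6.14) = 7.244×10^-7
Ω = [Ca²⁺][CO3²⁻]/Ksp = (10.5×10^-3)(0.247×10^-3) / 7.244×10^-7 = 3.58

Ω = 3.58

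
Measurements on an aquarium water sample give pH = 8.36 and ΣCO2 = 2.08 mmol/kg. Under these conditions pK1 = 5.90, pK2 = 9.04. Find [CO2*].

α₀ = 1 / (1 + K1/[H⁺] + K1K2/[H⁺]²) = 1 / (1 + 10^+2.46 + 10^+1.78)
   = 1 / (1 + 288.40 + 60.256) = 1/349.66 = 0.002860
[CO2*] = α₀ × DIC = 0.002860 × 2.08 = 0.00595 mmol/kg = 5.95 μmol/kg

[CO2*] = 5.95 μmol/kg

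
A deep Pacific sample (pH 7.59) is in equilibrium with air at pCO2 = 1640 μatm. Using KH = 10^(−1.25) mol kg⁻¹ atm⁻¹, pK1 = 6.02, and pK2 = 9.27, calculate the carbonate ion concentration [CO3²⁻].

[CO2*] = KH · pCO2 = 10^(−1.25) × 1640×10^-6 = 9.222×10^-5 mol/kg
α₀ = 1/(1 + K1/[H⁺] + K1K2/[H⁺]²) = 1/(1 + 10^+1.57 + 10^-0.11) = 0.02569
DIC = [CO2*]/α₀ = 9.222×10^-5 / 0.02569 = 3.590 mmol/kg
[CO3²⁻] = α₂·DIC; α₂ = 0.01994, so [CO3²⁻] = 0.01994 × 3.590 = 0.0716 mmol/kg

[CO3²⁻] = 0.0716 mmol/kg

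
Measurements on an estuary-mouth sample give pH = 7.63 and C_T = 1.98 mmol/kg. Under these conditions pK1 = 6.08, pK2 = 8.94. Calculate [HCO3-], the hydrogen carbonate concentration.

α₁ = 1 / (1 + [H⁺]/K1 + K2/[H⁺]) = 1 / (1 + 10^-1.55 + 10^-1.31)
   = 1 / (1 + 0.028184 + 0.048978) = 1/1.0772 = 0.9284
[HCO3⁻] = α₁ × DIC = 0.9284 × 1.98 = 1.84 mmol/kg

[HCO3⁻] = 1.84 mmol/kg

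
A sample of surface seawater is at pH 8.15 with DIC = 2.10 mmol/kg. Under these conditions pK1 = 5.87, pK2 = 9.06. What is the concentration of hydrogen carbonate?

α₁ = 1 / (1 + [H⁺]/K1 + K2/[H⁺]) = 1 / (1 + 10^-2.28 + 10^-0.91)
   = 1 / (1 + 0.0052481 + 0.12303) = 1/1.1283 = 0.8863
[HCO3⁻] = α₁ × DIC = 0.8863 × 2.10 = 1.86 mmol/kg

[HCO3⁻] = 1.86 mmol/kg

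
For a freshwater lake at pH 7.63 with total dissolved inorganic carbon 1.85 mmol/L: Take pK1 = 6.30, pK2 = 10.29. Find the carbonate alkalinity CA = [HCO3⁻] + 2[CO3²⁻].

CA = [HCO3⁻] + 2[CO3²⁻] = (α₁ + 2α₂)·DIC
At pH 7.63: [H⁺]/K1 = 10^-1.33 = 0.046774, K2/[H⁺] = 10^-2.66 = 0.0021878
α₁ = 1/(1 + 0.046774 + 0.0021878) = 1/1.0490 = 0.9533; α₂ = α₁·K2/[H⁺] = 0.002086
α₁ + 2α₂ = 0.9575
CA = 0.9575 × 1.85 = 1.77 mmol/L

CA = 1.77 mmol/L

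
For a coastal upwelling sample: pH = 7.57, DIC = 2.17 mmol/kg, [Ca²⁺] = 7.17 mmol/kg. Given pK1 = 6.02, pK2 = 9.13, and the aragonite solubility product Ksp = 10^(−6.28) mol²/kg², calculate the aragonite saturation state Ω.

α₂ = 1 / (1 + [H⁺]/K2 + [H⁺]²/(K1K2)) = 1 / (1 + 10^+1.56 + 10^+0.01)
   = 1 / (1 + 36.308 + 1.0233) = 1/38.331 = 0.02609
[CO3²⁻] = α₂ × DIC = 0.02609 × 2.17 = 0.05661 mmol/kg
Ksp = 10^(−6.28) = 5.248×10^-7
Ω = [Ca²⁺][CO3²⁻]/Ksp = (7.17×10^-3)(5.661×10^-5) / 5.248×10^-7 = 0.773

Ω = 0.773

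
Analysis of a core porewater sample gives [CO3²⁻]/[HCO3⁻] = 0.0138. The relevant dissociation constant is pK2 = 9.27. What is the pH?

From K2 = [H⁺][CO3²⁻]/[HCO3⁻]:  pH = pK2 + log₁₀([CO3²⁻]/[HCO3⁻])
log₁₀(0.0138) = -1.860
pH = 9.27 + (-1.860) = 7.41

pH = 7.41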